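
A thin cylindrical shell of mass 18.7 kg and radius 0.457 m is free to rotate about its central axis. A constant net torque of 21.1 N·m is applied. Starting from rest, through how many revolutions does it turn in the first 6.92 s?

I = MR² = (18.7)(0.457)² = 3.905 kg·m².
α = τ/I = 21.1/3.905 = 5.403 rad/s².
θ = ½αt² = ½(5.403)(6.92)² = 129.4 rad.
Revolutions = θ/(2π) = 20.59.

≈ 20.6 revolutions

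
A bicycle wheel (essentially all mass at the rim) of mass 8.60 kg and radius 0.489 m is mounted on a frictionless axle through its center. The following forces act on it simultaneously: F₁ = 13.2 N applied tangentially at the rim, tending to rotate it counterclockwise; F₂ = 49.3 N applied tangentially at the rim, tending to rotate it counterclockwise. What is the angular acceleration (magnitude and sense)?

I = MR² = (8.60)(0.489)² = 2.056 kg·m².
Taking counterclockwise as positive: τ₁ = +(13.2)(0.489) = +6.455 N·m; τ₂ = +(49.3)(0.489) = +24.11 N·m.
Net torque τ = 30.56 N·m.
α = τ/I = 30.56/2.056 = 14.86 rad/s².

α ≈ 14.9 rad/s², counterclockwise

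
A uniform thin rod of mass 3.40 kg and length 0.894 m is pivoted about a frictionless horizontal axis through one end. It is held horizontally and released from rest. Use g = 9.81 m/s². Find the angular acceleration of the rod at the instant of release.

About the pivot, I = (1/3)ML² = (1/3)(3.40)(0.894)² = 0.9058 kg·m².
The weight acts at the center, a distance L/2 = 0.4470 m from the pivot; τ = Mg(L/2) = 14.91 N·m.
α = τ/I = 14.91/0.9058 = 16.46 rad/s².
(Equivalently α = (3g/(2L)) = 16.46 rad/s².)

α ≈ 16.5 rad/s²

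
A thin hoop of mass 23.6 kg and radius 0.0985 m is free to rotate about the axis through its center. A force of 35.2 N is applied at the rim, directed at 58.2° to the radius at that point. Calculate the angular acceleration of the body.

α ≈ 12.9 rad/s²

I = MR² = (23.6)(0.0985)² = 0.2290 kg·m².
Only the tangential component produces torque: τ = F R sinθ = (35.2)(0.0985) sin 58.2° = 2.947 N·m.
Newton's second law for rotation, τ = Iα, gives α = τ/I = 2.947/0.2290 = 12.87 rad/s².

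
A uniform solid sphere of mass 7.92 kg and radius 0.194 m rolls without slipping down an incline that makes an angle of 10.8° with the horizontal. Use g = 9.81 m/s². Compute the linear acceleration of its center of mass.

a ≈ 1.31 m/s²

Translation along the incline: Mg sinθ − f = Ma.
Rotation about the center: fR = Iα with I = (2/5)MR². No-slip gives a = αR, so f = (I/R²)a = (2/5)M a.
Substituting: Mg sinθ = (1 + 0.4000)Ma, so a = g sinθ/(1 + 0.4000) = (9.81) sin 10.8° / 1.400 = 1.313 m/s².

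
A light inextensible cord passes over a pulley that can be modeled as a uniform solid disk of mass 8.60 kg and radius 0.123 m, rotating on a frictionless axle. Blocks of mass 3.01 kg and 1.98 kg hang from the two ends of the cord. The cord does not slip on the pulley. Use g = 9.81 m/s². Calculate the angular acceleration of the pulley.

α ≈ 8.84 rad/s²

I = ½MR² = (1/2)(8.60)(0.123)² = 0.06505 kg·m².
Heavier block: m₁g − T₁ = m₁a. Lighter block: T₂ − m₂g = m₂a.
Pulley: (T₁ − T₂)R = Iα = I(a/R), so T₁ − T₂ = (I/R²)a = (1/2)M_p a = 4.300·a.
Adding the three: (m₁ − m₂)g = (m₁ + m₂ + 4.300)a, so a = (3.01 − 1.98)(9.81)/(3.01 + 1.98 + 4.300) = 1.088 m/s².
α = a/R = 1.088/0.123 = 8.843 rad/s².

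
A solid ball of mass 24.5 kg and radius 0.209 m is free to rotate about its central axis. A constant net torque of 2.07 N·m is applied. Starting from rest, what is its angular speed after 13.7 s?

ω ≈ 66.2 rad/s

I = (2/5)MR² = (2/5)(24.5)(0.209)² = 0.4281 kg·m².
α = τ/I = 2.07/0.4281 = 4.836 rad/s².
ω = ω₀ + αt = 0 + (4.836)(13.7) = 66.25 rad/s.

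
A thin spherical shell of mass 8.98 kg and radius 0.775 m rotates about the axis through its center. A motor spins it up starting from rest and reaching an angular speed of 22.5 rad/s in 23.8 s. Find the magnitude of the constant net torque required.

τ ≈ 3.40 N·m

I = (2/3)MR² = (2/3)(8.98)(0.775)² = 3.596 kg·m².
α = Δω/Δt = (22.5 − 0)/23.8 = 0.9454 rad/s².
τ = Iα = (3.596)(0.9454) = 3.399 N·m.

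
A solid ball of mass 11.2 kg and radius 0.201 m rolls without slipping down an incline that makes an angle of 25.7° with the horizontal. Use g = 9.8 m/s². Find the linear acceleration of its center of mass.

a ≈ 3.04 m/s²

Translation along the incline: Mg sinθ − f = Ma.
Rotation about the center: fR = Iα with I = (2/5)MR². No-slip gives a = αR, so f = (I/R²)a = (2/5)M a.
Substituting: Mg sinθ = (1 + 0.4000)Ma, so a = g sinθ/(1 + 0.4000) = (9.8) sin 25.7° / 1.400 = 3.036 m/s².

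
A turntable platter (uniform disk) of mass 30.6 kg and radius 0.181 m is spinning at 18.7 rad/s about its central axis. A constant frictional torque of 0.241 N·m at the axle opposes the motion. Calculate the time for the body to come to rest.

t ≈ 38.9 s

I = ½MR² = (1/2)(30.6)(0.181)² = 0.5012 kg·m².
The net torque has magnitude 0.241 N·m, opposing ω.
|α| = τ/I = 0.2410/0.5012 = 0.4808 rad/s² (deceleration).
0 = ω₀ − |α|t ⇒ t = ω₀/|α| = 18.7/0.4808 = 38.89 s.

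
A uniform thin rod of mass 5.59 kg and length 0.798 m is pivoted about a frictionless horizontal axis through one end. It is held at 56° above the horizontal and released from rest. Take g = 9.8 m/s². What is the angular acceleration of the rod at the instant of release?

About the pivot, I = (1/3)ML² = (1/3)(5.59)(0.798)² = 1.187 kg·m².
The weight acts at the center, a distance L/2 = 0.3990 m from the pivot; τ = Mg(L/2) cos 56° = 12.22 N·m.
α = τ/I = 12.22/1.187 = 10.30 rad/s².
(Equivalently α = (3g/(2L)) cos 56° = 10.30 rad/s².)

α ≈ 10.3 rad/s²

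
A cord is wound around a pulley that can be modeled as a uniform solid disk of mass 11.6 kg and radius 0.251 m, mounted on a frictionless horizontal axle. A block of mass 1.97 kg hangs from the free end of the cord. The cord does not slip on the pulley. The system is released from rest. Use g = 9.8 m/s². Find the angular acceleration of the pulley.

α ≈ 9.90 rad/s²

I = ½MR² = (1/2)(11.6)(0.251)² = 0.3654 kg·m².
Block: mg − T = ma. Pulley: TR = Iα. No-slip: a = αR, so T = (I/R²)a = 5.800·a.
Then mg = (m + 5.800)a, so a = (1.97)(9.8)/(1.97 + 5.800) = 2.485 m/s².
α = a/R = 2.485/0.251 = 9.899 rad/s².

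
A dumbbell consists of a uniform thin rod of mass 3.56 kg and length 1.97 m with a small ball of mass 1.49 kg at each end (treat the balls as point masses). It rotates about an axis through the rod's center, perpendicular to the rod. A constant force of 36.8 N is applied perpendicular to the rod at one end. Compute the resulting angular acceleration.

I_rod = (1/12)ML² = (1/12)(3.56)(1.97)² = 1.151 kg·m².
I_balls = 2·m·(L/2)² = 2(1.49)(0.9850)² = 2.891 kg·m².
Total I = 4.043 kg·m².
τ = F·(L/2) = (36.8)(0.985) = 36.25 N·m.
α = τ/I = 36.25/4.043 = 8.966 rad/s².

α ≈ 8.97 rad/s²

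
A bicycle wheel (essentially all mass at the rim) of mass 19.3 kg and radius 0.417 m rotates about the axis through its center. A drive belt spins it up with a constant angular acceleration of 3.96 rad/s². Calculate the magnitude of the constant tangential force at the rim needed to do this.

I = MR² = (19.3)(0.417)² = 3.356 kg·m².
The required torque is τ = Iα = (3.356)(3.960) = 13.29 N·m.
A tangential force at the rim gives τ = FR, so F = τ/R = 13.29/0.417 = 31.87 N.

F ≈ 31.9 N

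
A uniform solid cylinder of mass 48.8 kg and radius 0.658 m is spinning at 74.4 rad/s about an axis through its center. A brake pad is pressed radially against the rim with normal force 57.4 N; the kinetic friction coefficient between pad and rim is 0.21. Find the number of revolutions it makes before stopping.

I = ½MR² = (1/2)(48.8)(0.658)² = 10.56 kg·m².
Friction force f = μN = (0.21)(57.4) = 12.05 N at the rim; torque magnitude τ = fR = 7.932 N·m, opposing ω.
|α| = τ/I = 7.932/10.56 = 0.7508 rad/s² (deceleration).
ω² = ω₀² − 2|α|θ with ω = 0 ⇒ θ = ω₀²/(2|α|) = 3686 rad = 586.7 rev.

≈ 587 revolutions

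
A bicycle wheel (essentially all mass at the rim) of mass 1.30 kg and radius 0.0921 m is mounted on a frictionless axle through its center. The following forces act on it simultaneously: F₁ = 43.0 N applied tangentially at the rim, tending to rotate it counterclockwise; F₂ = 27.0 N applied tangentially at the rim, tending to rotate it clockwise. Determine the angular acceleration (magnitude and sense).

α ≈ 134 rad/s², counterclockwise

I = MR² = (1.30)(0.0921)² = 0.01103 kg·m².
Taking counterclockwise as positive: τ₁ = +(43.0)(0.0921) = +3.960 N·m; τ₂ = −(27.0)(0.0921) = −2.487 N·m.
Net torque τ = 1.474 N·m.
α = τ/I = 1.474/0.01103 = 133.6 rad/s².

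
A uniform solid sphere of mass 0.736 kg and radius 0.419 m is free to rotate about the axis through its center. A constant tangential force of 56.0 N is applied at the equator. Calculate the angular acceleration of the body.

I = (2/5)MR² = (2/5)(0.736)(0.419)² = 0.05169 kg·m².
τ = F R = (56.0)(0.419) = 23.46 N·m.
Newton's second law for rotation, τ = Iα, gives α = τ/I = 23.46/0.05169 = 454.0 rad/s².

α ≈ 454 rad/s²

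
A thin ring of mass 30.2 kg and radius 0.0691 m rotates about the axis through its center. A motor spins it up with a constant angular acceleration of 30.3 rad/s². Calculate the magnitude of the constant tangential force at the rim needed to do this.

I = MR² = (30.2)(0.0691)² = 0.1442 kg·m².
The required torque is τ = Iα = (0.1442)(30.30) = 4.369 N·m.
A tangential force at the rim gives τ = FR, so F = τ/R = 4.369/0.0691 = 63.23 N.

F ≈ 63.2 N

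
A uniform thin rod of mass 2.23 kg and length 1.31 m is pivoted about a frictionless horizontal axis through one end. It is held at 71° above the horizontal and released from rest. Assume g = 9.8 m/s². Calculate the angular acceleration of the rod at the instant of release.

α ≈ 3.65 rad/s²

About the pivot, I = (1/3)ML² = (1/3)(2.23)(1.31)² = 1.276 kg·m².
The weight acts at the center, a distance L/2 = 0.6550 m from the pivot; τ = Mg(L/2) cos 71° = 4.660 N·m.
α = τ/I = 4.660/1.276 = 3.653 rad/s².
(Equivalently α = (3g/(2L)) cos 71° = 3.653 rad/s².)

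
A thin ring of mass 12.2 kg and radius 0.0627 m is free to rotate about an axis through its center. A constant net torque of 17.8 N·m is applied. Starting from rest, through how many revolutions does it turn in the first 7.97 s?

≈ 1880 revolutions

I = MR² = (12.2)(0.0627)² = 0.04796 kg·m².
α = τ/I = 17.8/0.04796 = 371.1 rad/s².
θ = ½αt² = ½(371.1)(7.97)² = 11790 rad.
Revolutions = θ/(2π) = 1876.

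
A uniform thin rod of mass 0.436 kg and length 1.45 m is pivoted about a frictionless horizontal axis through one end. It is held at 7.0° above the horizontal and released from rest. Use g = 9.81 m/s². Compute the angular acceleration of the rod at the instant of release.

About the pivot, I = (1/3)ML² = (1/3)(0.436)(1.45)² = 0.3056 kg·m².
The weight acts at the center, a distance L/2 = 0.7250 m from the pivot; τ = Mg(L/2) cos 7.0° = 3.078 N·m.
α = τ/I = 3.078/0.3056 = 10.07 rad/s².
(Equivalently α = (3g/(2L)) cos 7.0° = 10.07 rad/s².)

α ≈ 10.1 rad/s²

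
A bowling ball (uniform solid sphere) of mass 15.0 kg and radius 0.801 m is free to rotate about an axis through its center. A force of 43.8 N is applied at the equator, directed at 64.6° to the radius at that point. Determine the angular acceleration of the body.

I = (2/5)MR² = (2/5)(15.0)(0.801)² = 3.850 kg·m².
Only the tangential component produces torque: τ = F R sinθ = (43.8)(0.801) sin 64.6° = 31.69 N·m.
From τ = Iα: α = 31.69/3.850 = 8.233 rad/s².

α ≈ 8.23 rad/s²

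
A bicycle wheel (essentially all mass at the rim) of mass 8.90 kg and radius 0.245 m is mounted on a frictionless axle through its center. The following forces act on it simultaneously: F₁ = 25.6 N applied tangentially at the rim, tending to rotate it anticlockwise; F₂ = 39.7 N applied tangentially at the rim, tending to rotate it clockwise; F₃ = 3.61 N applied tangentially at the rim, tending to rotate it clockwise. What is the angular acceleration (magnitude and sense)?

α ≈ 8.12 rad/s², clockwise

I = MR² = (8.90)(0.245)² = 0.5342 kg·m².
Taking anticlockwise as positive: τ₁ = +(25.6)(0.245) = +6.272 N·m; τ₂ = −(39.7)(0.245) = −9.726 N·m; τ₃ = −(3.61)(0.245) = −0.8844 N·m.
Net torque τ = -4.339 N·m.
α = τ/I = -4.339/0.5342 = -8.122 rad/s².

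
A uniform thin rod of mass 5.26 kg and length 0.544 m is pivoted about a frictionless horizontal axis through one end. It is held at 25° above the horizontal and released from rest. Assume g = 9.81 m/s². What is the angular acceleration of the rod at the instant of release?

About the pivot, I = (1/3)ML² = (1/3)(5.26)(0.544)² = 0.5189 kg·m².
The weight acts at the center, a distance L/2 = 0.2720 m from the pivot; τ = Mg(L/2) cos 25° = 12.72 N·m.
α = τ/I = 12.72/0.5189 = 24.52 rad/s².

α ≈ 24.5 rad/s²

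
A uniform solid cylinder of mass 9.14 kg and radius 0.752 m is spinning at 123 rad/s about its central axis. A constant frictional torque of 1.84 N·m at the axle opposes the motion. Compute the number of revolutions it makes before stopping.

I = ½MR² = (1/2)(9.14)(0.752)² = 2.584 kg·m².
The net torque has magnitude 1.84 N·m, opposing ω.
|α| = τ/I = 1.840/2.584 = 0.7120 rad/s² (deceleration).
ω² = ω₀² − 2|α|θ with ω = 0 ⇒ θ = ω₀²/(2|α|) = 10620 rad = 1691 rev.

≈ 1690 revolutions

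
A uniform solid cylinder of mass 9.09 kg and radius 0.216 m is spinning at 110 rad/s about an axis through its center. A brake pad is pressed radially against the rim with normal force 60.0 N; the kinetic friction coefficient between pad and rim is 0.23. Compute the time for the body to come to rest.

I = ½MR² = (1/2)(9.09)(0.216)² = 0.2121 kg·m².
Friction force f = μN = (0.23)(60.0) = 13.80 N at the rim; torque magnitude τ = fR = 2.981 N·m, opposing ω.
|α| = τ/I = 2.981/0.2121 = 14.06 rad/s² (deceleration).
0 = ω₀ − |α|t ⇒ t = ω₀/|α| = 110/14.06 = 7.825 s.

t ≈ 7.83 s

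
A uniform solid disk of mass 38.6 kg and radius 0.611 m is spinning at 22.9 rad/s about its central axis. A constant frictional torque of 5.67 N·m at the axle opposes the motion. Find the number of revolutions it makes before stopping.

I = ½MR² = (1/2)(38.6)(0.611)² = 7.205 kg·m².
The net torque has magnitude 5.67 N·m, opposing ω.
|α| = τ/I = 5.670/7.205 = 0.7869 rad/s² (deceleration).
ω² = ω₀² − 2|α|θ with ω = 0 ⇒ θ = ω₀²/(2|α|) = 333.2 rad = 53.03 rev.

≈ 53.0 revolutions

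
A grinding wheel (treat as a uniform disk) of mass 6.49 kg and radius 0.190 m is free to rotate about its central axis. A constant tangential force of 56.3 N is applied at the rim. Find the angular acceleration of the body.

I = ½MR² = (1/2)(6.49)(0.190)² = 0.1171 kg·m².
τ = F R = (56.3)(0.190) = 10.70 N·m.
From τ = Iα: α = 10.70/0.1171 = 91.31 rad/s².

α ≈ 91.3 rad/s²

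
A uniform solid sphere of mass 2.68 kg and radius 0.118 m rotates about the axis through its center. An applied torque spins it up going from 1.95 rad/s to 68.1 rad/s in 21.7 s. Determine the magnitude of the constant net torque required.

I = (2/5)MR² = (2/5)(2.68)(0.118)² = 0.01493 kg·m².
α = Δω/Δt = (68.1 − 1.95)/21.7 = 3.048 rad/s².
τ = Iα = (0.01493)(3.048) = 0.04550 N·m.

τ ≈ 0.0455 N·m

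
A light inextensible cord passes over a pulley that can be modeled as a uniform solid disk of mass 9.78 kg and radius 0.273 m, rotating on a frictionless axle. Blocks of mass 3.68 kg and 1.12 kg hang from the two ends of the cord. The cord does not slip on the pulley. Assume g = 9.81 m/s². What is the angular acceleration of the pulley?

α ≈ 9.49 rad/s²

I = ½MR² = (1/2)(9.78)(0.273)² = 0.3644 kg·m².
Heavier block: m₁g − T₁ = m₁a. Lighter block: T₂ − m₂g = m₂a.
Pulley: (T₁ − T₂)R = Iα = I(a/R), so T₁ − T₂ = (I/R²)a = (1/2)M_p a = 4.890·a.
Adding the three: (m₁ − m₂)g = (m₁ + m₂ + 4.890)a, so a = (3.68 − 1.12)(9.81)/(3.68 + 1.12 + 4.890) = 2.592 m/s².
α = a/R = 2.592/0.273 = 9.493 rad/s².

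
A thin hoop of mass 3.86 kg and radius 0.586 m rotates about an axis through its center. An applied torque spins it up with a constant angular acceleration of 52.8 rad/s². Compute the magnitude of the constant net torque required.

τ ≈ 70.0 N·m

I = MR² = (3.86)(0.586)² = 1.326 kg·m².
τ = Iα = (1.326)(52.80) = 69.99 N·m.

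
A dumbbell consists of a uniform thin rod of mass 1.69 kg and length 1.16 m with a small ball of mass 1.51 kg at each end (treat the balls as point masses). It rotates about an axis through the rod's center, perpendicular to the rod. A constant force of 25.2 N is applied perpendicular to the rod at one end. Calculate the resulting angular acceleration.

I_rod = (1/12)ML² = (1/12)(1.69)(1.16)² = 0.1895 kg·m².
I_balls = 2·m·(L/2)² = 2(1.51)(0.5800)² = 1.016 kg·m².
Total I = 1.205 kg·m².
τ = F·(L/2) = (25.2)(0.580) = 14.62 N·m.
α = τ/I = 14.62/1.205 = 12.13 rad/s².

α ≈ 12.1 rad/s²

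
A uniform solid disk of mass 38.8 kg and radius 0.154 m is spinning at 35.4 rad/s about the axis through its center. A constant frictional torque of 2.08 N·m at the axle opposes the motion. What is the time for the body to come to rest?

I = ½MR² = (1/2)(38.8)(0.154)² = 0.4601 kg·m².
The net torque has magnitude 2.08 N·m, opposing ω.
|α| = τ/I = 2.080/0.4601 = 4.521 rad/s² (deceleration).
0 = ω₀ − |α|t ⇒ t = ω₀/|α| = 35.4/4.521 = 7.830 s.

t ≈ 7.83 s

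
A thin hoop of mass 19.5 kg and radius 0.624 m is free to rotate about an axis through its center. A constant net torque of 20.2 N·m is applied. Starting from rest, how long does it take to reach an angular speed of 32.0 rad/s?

I = MR² = (19.5)(0.624)² = 7.593 kg·m².
α = τ/I = 20.2/7.593 = 2.660 rad/s².
ω = αt ⇒ t = ω/α = 32.0/2.660 = 12.03 s.

t ≈ 12.0 s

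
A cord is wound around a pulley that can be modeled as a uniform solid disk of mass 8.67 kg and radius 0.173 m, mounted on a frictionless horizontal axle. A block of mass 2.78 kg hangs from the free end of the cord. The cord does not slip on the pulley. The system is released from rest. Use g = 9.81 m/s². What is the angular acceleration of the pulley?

I = ½MR² = (1/2)(8.67)(0.173)² = 0.1297 kg·m².
Block: mg − T = ma. Pulley: TR = Iα. No-slip: a = αR, so T = (I/R²)a = 4.335·a.
Then mg = (m + 4.335)a, so a = (2.78)(9.81)/(2.78 + 4.335) = 3.833 m/s².
α = a/R = 3.833/0.173 = 22.16 rad/s².

α ≈ 22.2 rad/s²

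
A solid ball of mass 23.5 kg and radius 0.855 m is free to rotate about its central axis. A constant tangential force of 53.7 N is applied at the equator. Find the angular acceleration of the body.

α ≈ 6.68 rad/s²

I = (2/5)MR² = (2/5)(23.5)(0.855)² = 6.872 kg·m².
τ = F R = (53.7)(0.855) = 45.91 N·m.
Newton's second law for rotation, τ = Iα, gives α = τ/I = 45.91/6.872 = 6.682 rad/s².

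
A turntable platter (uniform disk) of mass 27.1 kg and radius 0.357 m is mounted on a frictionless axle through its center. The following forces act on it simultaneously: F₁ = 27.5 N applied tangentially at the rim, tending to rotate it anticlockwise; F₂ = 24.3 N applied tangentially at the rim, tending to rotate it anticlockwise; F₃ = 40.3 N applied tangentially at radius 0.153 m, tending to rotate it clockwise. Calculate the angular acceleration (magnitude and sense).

α ≈ 7.14 rad/s², anticlockwise

I = ½MR² = (1/2)(27.1)(0.357)² = 1.727 kg·m².
Taking anticlockwise as positive: τ₁ = +(27.5)(0.357) = +9.817 N·m; τ₂ = +(24.3)(0.357) = +8.675 N·m; τ₃ = −(40.3)(0.153) = −6.166 N·m.
Net torque τ = 12.33 N·m.
α = τ/I = 12.33/1.727 = 7.138 rad/s².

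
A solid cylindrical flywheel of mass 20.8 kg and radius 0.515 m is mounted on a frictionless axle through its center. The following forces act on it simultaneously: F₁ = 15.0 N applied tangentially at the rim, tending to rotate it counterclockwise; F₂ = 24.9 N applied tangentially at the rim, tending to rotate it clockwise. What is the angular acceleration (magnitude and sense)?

α ≈ 1.85 rad/s², clockwise

I = ½MR² = (1/2)(20.8)(0.515)² = 2.758 kg·m².
Taking counterclockwise as positive: τ₁ = +(15.0)(0.515) = +7.725 N·m; τ₂ = −(24.9)(0.515) = −12.82 N·m.
Net torque τ = -5.098 N·m.
α = τ/I = -5.098/2.758 = -1.848 rad/s².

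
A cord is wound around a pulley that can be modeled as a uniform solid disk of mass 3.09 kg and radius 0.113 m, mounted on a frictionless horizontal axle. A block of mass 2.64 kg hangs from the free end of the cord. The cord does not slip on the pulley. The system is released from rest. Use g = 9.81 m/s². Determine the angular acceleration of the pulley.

I = ½MR² = (1/2)(3.09)(0.113)² = 0.01973 kg·m².
Block: mg − T = ma. Pulley: TR = Iα. No-slip: a = αR, so T = (I/R²)a = 1.545·a.
Then mg = (m + 1.545)a, so a = (2.64)(9.81)/(2.64 + 1.545) = 6.188 m/s².
α = a/R = 6.188/0.113 = 54.76 rad/s².

α ≈ 54.8 rad/s²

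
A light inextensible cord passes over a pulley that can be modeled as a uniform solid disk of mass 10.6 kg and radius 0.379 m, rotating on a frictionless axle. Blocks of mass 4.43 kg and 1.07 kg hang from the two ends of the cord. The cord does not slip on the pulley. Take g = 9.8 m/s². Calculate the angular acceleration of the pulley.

I = ½MR² = (1/2)(10.6)(0.379)² = 0.7613 kg·m².
Heavier block: m₁g − T₁ = m₁a. Lighter block: T₂ − m₂g = m₂a.
Pulley: (T₁ − T₂)R = Iα = I(a/R), so T₁ − T₂ = (I/R²)a = (1/2)M_p a = 5.300·a.
Adding the three: (m₁ − m₂)g = (m₁ + m₂ + 5.300)a, so a = (4.43 − 1.07)(9.8)/(4.43 + 1.07 + 5.300) = 3.049 m/s².
α = a/R = 3.049/0.379 = 8.045 rad/s².

α ≈ 8.04 rad/s²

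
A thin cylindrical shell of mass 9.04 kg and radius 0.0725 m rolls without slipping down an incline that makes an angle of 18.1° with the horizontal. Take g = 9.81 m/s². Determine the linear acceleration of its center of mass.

a ≈ 1.52 m/s²

Translation along the incline: Mg sinθ − f = Ma.
Rotation about the center: fR = Iα with I = MR². No-slip gives a = αR, so f = (I/R²)a = M a.
Substituting: Mg sinθ = (1 + 1.000)Ma, so a = g sinθ/(1 + 1.000) = (9.81) sin 18.1° / 2.000 = 1.524 m/s².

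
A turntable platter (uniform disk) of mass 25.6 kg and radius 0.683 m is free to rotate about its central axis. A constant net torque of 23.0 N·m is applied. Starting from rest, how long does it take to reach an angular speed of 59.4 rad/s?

t ≈ 15.4 s

I = ½MR² = (1/2)(25.6)(0.683)² = 5.971 kg·m².
α = τ/I = 23.0/5.971 = 3.852 rad/s².
ω = αt ⇒ t = ω/α = 59.4/3.852 = 15.42 s.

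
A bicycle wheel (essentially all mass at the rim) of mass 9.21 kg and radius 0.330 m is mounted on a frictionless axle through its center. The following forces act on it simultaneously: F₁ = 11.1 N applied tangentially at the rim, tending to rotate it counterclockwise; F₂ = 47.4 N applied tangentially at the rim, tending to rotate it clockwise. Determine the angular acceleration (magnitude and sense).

I = MR² = (9.21)(0.330)² = 1.003 kg·m².
Taking counterclockwise as positive: τ₁ = +(11.1)(0.330) = +3.663 N·m; τ₂ = −(47.4)(0.330) = −15.64 N·m.
Net torque τ = -11.98 N·m.
α = τ/I = -11.98/1.003 = -11.94 rad/s².

α ≈ 11.9 rad/s², clockwise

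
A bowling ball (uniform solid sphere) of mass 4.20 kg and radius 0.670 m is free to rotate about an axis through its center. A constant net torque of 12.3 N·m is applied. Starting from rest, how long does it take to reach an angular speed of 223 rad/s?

t ≈ 13.7 s

I = (2/5)MR² = (2/5)(4.20)(0.670)² = 0.7542 kg·m².
α = τ/I = 12.3/0.7542 = 16.31 rad/s².
ω = αt ⇒ t = ω/α = 223/16.31 = 13.67 s.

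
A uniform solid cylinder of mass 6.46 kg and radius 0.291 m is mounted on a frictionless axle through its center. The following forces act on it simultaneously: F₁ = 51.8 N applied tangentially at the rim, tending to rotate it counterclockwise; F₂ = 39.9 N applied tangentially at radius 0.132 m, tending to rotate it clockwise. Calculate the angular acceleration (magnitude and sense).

I = ½MR² = (1/2)(6.46)(0.291)² = 0.2735 kg·m².
Taking counterclockwise as positive: τ₁ = +(51.8)(0.291) = +15.07 N·m; τ₂ = −(39.9)(0.132) = −5.267 N·m.
Net torque τ = 9.807 N·m.
α = τ/I = 9.807/0.2735 = 35.85 rad/s².

α ≈ 35.9 rad/s², counterclockwise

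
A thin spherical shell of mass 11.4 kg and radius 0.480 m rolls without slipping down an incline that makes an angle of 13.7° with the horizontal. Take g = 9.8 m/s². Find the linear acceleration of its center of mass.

Translation along the incline: Mg sinθ − f = Ma.
Rotation about the center: fR = Iα with I = (2/3)MR². No-slip gives a = αR, so f = (I/R²)a = (2/3)M a.
Substituting: Mg sinθ = (1 + 0.6667)Ma, so a = g sinθ/(1 + 0.6667) = (9.8) sin 13.7° / 1.667 = 1.393 m/s².

a ≈ 1.39 m/s²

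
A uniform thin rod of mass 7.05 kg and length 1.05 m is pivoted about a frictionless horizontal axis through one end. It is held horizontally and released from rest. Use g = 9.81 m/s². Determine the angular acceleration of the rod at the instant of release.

About the pivot, I = (1/3)ML² = (1/3)(7.05)(1.05)² = 2.591 kg·m².
The weight acts at the center, a distance L/2 = 0.5250 m from the pivot; τ = Mg(L/2) = 36.31 N·m.
α = τ/I = 36.31/2.591 = 14.01 rad/s².

α ≈ 14.0 rad/s²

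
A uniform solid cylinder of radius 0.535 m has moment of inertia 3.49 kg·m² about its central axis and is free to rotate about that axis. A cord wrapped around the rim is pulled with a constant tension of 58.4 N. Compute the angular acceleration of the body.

τ = F R = (58.4)(0.535) = 31.24 N·m.
Newton's second law for rotation, τ = Iα, gives α = τ/I = 31.24/3.490 = 8.952 rad/s².

α ≈ 8.95 rad/s²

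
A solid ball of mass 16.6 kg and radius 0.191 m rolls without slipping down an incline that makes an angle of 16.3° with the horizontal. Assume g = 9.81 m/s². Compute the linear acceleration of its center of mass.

a ≈ 1.97 m/s²

Translation along the incline: Mg sinθ − f = Ma.
Rotation about the center: fR = Iα with I = (2/5)MR². No-slip gives a = αR, so f = (I/R²)a = (2/5)M a.
Substituting: Mg sinθ = (1 + 0.4000)Ma, so a = g sinθ/(1 + 0.4000) = (9.81) sin 16.3° / 1.400 = 1.967 m/s².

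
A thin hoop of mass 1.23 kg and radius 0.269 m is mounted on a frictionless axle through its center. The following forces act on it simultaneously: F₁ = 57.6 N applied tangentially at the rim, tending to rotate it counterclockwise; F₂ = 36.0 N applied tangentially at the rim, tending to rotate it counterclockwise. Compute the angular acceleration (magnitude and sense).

α ≈ 283 rad/s², counterclockwise

I = MR² = (1.23)(0.269)² = 0.08900 kg·m².
Taking counterclockwise as positive: τ₁ = +(57.6)(0.269) = +15.49 N·m; τ₂ = +(36.0)(0.269) = +9.684 N·m.
Net torque τ = 25.18 N·m.
α = τ/I = 25.18/0.08900 = 282.9 rad/s².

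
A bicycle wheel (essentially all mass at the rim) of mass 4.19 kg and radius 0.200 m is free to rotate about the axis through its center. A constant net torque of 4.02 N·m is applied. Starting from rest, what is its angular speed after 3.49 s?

I = MR² = (4.19)(0.200)² = 0.1676 kg·m².
α = τ/I = 4.02/0.1676 = 23.99 rad/s².
ω = ω₀ + αt = 0 + (23.99)(3.49) = 83.71 rad/s.

ω ≈ 83.7 rad/s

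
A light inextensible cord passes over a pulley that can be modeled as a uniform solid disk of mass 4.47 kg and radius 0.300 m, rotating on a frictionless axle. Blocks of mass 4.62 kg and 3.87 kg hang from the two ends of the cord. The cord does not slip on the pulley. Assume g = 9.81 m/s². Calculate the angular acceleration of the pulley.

I = ½MR² = (1/2)(4.47)(0.300)² = 0.2011 kg·m².
Heavier block: m₁g − T₁ = m₁a. Lighter block: T₂ − m₂g = m₂a.
Pulley: (T₁ − T₂)R = Iα = I(a/R), so T₁ − T₂ = (I/R²)a = (1/2)M_p a = 2.235·a.
Adding the three: (m₁ − m₂)g = (m₁ + m₂ + 2.235)a, so a = (4.62 − 3.87)(9.81)/(4.62 + 3.87 + 2.235) = 0.6860 m/s².
α = a/R = 0.6860/0.300 = 2.287 rad/s².

α ≈ 2.29 rad/s²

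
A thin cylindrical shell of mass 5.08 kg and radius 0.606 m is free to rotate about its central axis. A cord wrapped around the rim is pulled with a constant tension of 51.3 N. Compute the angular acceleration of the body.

I = MR² = (5.08)(0.606)² = 1.866 kg·m².
τ = F R = (51.3)(0.606) = 31.09 N·m.
From τ = Iα: α = 31.09/1.866 = 16.66 rad/s².

α ≈ 16.7 rad/s²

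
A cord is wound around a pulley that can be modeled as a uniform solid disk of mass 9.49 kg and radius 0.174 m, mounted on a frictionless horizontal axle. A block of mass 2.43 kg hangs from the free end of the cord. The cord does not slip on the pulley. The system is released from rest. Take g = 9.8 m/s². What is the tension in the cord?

T ≈ 15.7 N

I = ½MR² = (1/2)(9.49)(0.174)² = 0.1437 kg·m².
Block: mg − T = ma. Pulley: TR = Iα. No-slip: a = αR, so T = (I/R²)a = 4.745·a.
Then mg = (m + 4.745)a, so a = (2.43)(9.8)/(2.43 + 4.745) = 3.319 m/s².
T = 4.745·a = 15.75 N.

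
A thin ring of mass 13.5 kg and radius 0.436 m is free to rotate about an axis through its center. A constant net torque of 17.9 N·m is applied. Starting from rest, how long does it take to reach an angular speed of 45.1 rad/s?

I = MR² = (13.5)(0.436)² = 2.566 kg·m².
α = τ/I = 17.9/2.566 = 6.975 rad/s².
ω = αt ⇒ t = ω/α = 45.1/6.975 = 6.466 s.

t ≈ 6.47 s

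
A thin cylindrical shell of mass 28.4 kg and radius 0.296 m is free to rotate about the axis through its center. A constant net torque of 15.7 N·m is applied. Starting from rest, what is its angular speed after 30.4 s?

ω ≈ 192 rad/s

I = MR² = (28.4)(0.296)² = 2.488 kg·m².
α = τ/I = 15.7/2.488 = 6.310 rad/s².
ω = ω₀ + αt = 0 + (6.310)(30.4) = 191.8 rad/s.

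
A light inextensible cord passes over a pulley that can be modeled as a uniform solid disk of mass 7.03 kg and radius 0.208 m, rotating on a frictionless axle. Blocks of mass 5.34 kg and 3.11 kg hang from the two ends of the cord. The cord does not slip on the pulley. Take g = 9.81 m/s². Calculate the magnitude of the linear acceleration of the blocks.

a ≈ 1.83 m/s²

I = ½MR² = (1/2)(7.03)(0.208)² = 0.1521 kg·m².
Heavier block: m₁g − T₁ = m₁a. Lighter block: T₂ − m₂g = m₂a.
Pulley: (T₁ − T₂)R = Iα = I(a/R), so T₁ − T₂ = (I/R²)a = (1/2)M_p a = 3.515·a.
Adding the three: (m₁ − m₂)g = (m₁ + m₂ + 3.515)a, so a = (5.34 − 3.11)(9.81)/(5.34 + 3.11 + 3.515) = 1.828 m/s².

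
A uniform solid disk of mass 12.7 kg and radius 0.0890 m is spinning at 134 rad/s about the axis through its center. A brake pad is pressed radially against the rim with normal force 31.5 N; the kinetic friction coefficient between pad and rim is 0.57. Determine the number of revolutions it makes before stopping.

I = ½MR² = (1/2)(12.7)(0.0890)² = 0.05030 kg·m².
Friction force f = μN = (0.57)(31.5) = 17.95 N at the rim; torque magnitude τ = fR = 1.598 N·m, opposing ω.
|α| = τ/I = 1.598/0.05030 = 31.77 rad/s² (deceleration).
ω² = ω₀² − 2|α|θ with ω = 0 ⇒ θ = ω₀²/(2|α|) = 282.6 rad = 44.98 rev.

≈ 45.0 revolutions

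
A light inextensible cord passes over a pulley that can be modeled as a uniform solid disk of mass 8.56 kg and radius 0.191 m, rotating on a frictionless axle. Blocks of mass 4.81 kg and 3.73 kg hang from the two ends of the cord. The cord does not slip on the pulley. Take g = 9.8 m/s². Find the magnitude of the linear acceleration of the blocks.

I = ½MR² = (1/2)(8.56)(0.191)² = 0.1561 kg·m².
Heavier block: m₁g − T₁ = m₁a. Lighter block: T₂ − m₂g = m₂a.
Pulley: (T₁ − T₂)R = Iα = I(a/R), so T₁ − T₂ = (I/R²)a = (1/2)M_p a = 4.280·a.
Adding the three: (m₁ − m₂)g = (m₁ + m₂ + 4.280)a, so a = (4.81 − 3.73)(9.8)/(4.81 + 3.73 + 4.280) = 0.8256 m/s².

a ≈ 0.826 m/s²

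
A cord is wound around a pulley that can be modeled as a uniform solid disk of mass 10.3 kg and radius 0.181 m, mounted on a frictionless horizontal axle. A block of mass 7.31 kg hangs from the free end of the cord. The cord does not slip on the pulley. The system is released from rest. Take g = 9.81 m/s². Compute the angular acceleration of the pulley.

I = ½MR² = (1/2)(10.3)(0.181)² = 0.1687 kg·m².
Block: mg − T = ma. Pulley: TR = Iα. No-slip: a = αR, so T = (I/R²)a = 5.150·a.
Then mg = (m + 5.150)a, so a = (7.31)(9.81)/(7.31 + 5.150) = 5.755 m/s².
α = a/R = 5.755/0.181 = 31.80 rad/s².

α ≈ 31.8 rad/s²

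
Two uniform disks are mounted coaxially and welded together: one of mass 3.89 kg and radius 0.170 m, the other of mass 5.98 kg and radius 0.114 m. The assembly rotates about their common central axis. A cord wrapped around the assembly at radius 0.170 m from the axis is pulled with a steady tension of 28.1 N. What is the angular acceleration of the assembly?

I = ½M₁R₁² + ½M₂R₂² = ½(3.89)(0.170)² + ½(5.98)(0.114)² = 0.09507 kg·m².
τ = F r = (28.1)(0.170) = 4.777 N·m.
α = τ/I = 4.777/0.09507 = 50.25 rad/s².

α ≈ 50.2 rad/s²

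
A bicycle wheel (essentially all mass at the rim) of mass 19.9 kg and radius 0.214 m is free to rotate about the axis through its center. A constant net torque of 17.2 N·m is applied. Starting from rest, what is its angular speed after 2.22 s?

I = MR² = (19.9)(0.214)² = 0.9113 kg·m².
α = τ/I = 17.2/0.9113 = 18.87 rad/s².
ω = ω₀ + αt = 0 + (18.87)(2.22) = 41.90 rad/s.

ω ≈ 41.9 rad/s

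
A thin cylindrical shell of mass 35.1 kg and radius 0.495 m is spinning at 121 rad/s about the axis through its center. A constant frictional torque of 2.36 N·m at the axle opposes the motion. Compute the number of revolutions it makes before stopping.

I = MR² = (35.1)(0.495)² = 8.600 kg·m².
The net torque has magnitude 2.36 N·m, opposing ω.
|α| = τ/I = 2.360/8.600 = 0.2744 rad/s² (deceleration).
ω² = ω₀² − 2|α|θ with ω = 0 ⇒ θ = ω₀²/(2|α|) = 26680 rad = 4246 rev.

≈ 4250 revolutions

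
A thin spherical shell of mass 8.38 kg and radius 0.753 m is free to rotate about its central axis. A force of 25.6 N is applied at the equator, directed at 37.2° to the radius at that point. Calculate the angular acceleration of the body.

I = (2/3)MR² = (2/3)(8.38)(0.753)² = 3.168 kg·m².
Only the tangential component produces torque: τ = F R sinθ = (25.6)(0.753) sin 37.2° = 11.65 N·m.
From τ = Iα: α = 11.65/3.168 = 3.679 rad/s².

α ≈ 3.68 rad/s²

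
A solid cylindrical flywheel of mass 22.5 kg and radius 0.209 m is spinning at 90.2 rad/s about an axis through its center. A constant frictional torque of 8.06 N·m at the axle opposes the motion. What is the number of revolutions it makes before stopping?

I = ½MR² = (1/2)(22.5)(0.209)² = 0.4914 kg·m².
The net torque has magnitude 8.06 N·m, opposing ω.
|α| = τ/I = 8.060/0.4914 = 16.40 rad/s² (deceleration).
ω² = ω₀² − 2|α|θ with ω = 0 ⇒ θ = ω₀²/(2|α|) = 248.0 rad = 39.47 rev.

≈ 39.5 revolutions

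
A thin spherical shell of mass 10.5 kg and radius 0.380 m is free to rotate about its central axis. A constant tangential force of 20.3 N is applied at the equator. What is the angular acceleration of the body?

α ≈ 7.63 rad/s²

I = (2/3)MR² = (2/3)(10.5)(0.380)² = 1.011 kg·m².
τ = F R = (20.3)(0.380) = 7.714 N·m.
From τ = Iα: α = 7.714/1.011 = 7.632 rad/s².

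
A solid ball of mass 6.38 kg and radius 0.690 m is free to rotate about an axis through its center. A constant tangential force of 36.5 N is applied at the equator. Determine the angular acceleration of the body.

I = (2/5)MR² = (2/5)(6.38)(0.690)² = 1.215 kg·m².
τ = F R = (36.5)(0.690) = 25.18 N·m.
Newton's second law for rotation, τ = Iα, gives α = τ/I = 25.18/1.215 = 20.73 rad/s².

α ≈ 20.7 rad/s²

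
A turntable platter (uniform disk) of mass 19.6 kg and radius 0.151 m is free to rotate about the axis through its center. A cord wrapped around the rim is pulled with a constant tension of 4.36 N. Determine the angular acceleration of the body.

α ≈ 2.95 rad/s²

I = ½MR² = (1/2)(19.6)(0.151)² = 0.2234 kg·m².
τ = F R = (4.36)(0.151) = 0.6584 N·m.
Newton's second law for rotation, τ = Iα, gives α = τ/I = 0.6584/0.2234 = 2.946 rad/s².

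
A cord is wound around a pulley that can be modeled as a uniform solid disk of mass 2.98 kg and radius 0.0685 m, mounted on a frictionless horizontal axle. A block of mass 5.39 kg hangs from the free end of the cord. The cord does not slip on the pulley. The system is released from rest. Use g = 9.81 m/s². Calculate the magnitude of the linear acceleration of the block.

a ≈ 7.69 m/s²

I = ½MR² = (1/2)(2.98)(0.0685)² = 0.006991 kg·m².
Block: mg − T = ma. Pulley: TR = Iα. No-slip: a = αR, so T = (I/R²)a = 1.490·a.
Then mg = (m + 1.490)a, so a = (5.39)(9.81)/(5.39 + 1.490) = 7.685 m/s².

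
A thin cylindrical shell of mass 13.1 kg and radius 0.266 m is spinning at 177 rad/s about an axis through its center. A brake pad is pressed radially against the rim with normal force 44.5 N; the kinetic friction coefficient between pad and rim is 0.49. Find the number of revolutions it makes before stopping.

≈ 398 revolutions

I = MR² = (13.1)(0.266)² = 0.9269 kg·m².
Friction force f = μN = (0.49)(44.5) = 21.80 N at the rim; torque magnitude τ = fR = 5.800 N·m, opposing ω.
|α| = τ/I = 5.800/0.9269 = 6.258 rad/s² (deceleration).
ω² = ω₀² − 2|α|θ with ω = 0 ⇒ θ = ω₀²/(2|α|) = 2503 rad = 398.4 rev.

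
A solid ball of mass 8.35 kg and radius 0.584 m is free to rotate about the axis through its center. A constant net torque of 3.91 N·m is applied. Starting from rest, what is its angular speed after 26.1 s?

ω ≈ 89.6 rad/s

I = (2/5)MR² = (2/5)(8.35)(0.584)² = 1.139 kg·m².
α = τ/I = 3.91/1.139 = 3.432 rad/s².
ω = ω₀ + αt = 0 + (3.432)(26.1) = 89.59 rad/s.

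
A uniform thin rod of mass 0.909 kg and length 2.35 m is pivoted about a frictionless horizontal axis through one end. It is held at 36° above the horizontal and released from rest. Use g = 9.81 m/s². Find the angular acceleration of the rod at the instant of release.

About the pivot, I = (1/3)ML² = (1/3)(0.909)(2.35)² = 1.673 kg·m².
The weight acts at the center, a distance L/2 = 1.175 m from the pivot; τ = Mg(L/2) cos 36° = 8.477 N·m.
α = τ/I = 8.477/1.673 = 5.066 rad/s².
(Equivalently α = (3g/(2L)) cos 36° = 5.066 rad/s².)

α ≈ 5.07 rad/s²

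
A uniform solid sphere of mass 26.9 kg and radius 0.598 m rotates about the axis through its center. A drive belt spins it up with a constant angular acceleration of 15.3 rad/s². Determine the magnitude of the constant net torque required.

I = (2/5)MR² = (2/5)(26.9)(0.598)² = 3.848 kg·m².
τ = Iα = (3.848)(15.30) = 58.87 N·m.

τ ≈ 58.9 N·m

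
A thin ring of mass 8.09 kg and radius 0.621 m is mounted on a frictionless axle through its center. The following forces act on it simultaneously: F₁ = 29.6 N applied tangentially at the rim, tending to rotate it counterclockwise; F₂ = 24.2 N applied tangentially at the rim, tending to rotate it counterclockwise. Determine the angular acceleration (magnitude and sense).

I = MR² = (8.09)(0.621)² = 3.120 kg·m².
Taking counterclockwise as positive: τ₁ = +(29.6)(0.621) = +18.38 N·m; τ₂ = +(24.2)(0.621) = +15.03 N·m.
Net torque τ = 33.41 N·m.
α = τ/I = 33.41/3.120 = 10.71 rad/s².

α ≈ 10.7 rad/s², counterclockwise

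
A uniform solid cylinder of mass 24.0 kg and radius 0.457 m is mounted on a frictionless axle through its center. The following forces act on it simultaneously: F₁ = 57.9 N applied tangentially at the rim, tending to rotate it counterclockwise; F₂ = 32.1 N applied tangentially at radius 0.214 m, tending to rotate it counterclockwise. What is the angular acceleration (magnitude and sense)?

I = ½MR² = (1/2)(24.0)(0.457)² = 2.506 kg·m².
Taking counterclockwise as positive: τ₁ = +(57.9)(0.457) = +26.46 N·m; τ₂ = +(32.1)(0.214) = +6.869 N·m.
Net torque τ = 33.33 N·m.
α = τ/I = 33.33/2.506 = 13.30 rad/s².

α ≈ 13.3 rad/s², counterclockwise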